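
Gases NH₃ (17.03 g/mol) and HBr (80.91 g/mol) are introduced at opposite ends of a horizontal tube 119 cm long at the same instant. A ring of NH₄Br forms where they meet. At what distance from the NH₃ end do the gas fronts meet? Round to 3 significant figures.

Graham's law gives d_NH₃/d_HBr = rate_NH₃/rate_HBr = √(M_HBr/M_NH₃) = √(80.91/17.03) = 2.180.
With d_NH₃ + d_HBr = 119 cm, d_HBr = 119/(1 + 2.180) = 37.43 cm.
d_NH₃ = 119 − 37.43 = 81.6 cm.

81.6 cm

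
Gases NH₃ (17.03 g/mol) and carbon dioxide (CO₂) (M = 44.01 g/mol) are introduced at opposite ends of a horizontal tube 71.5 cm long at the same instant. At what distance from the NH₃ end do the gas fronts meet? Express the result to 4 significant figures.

Distances travelled in equal time are proportional to diffusion rates, so d_NH₃/d_CO₂ = √(M_CO₂/M_NH₃) = √(44.01/17.03) = 1.608.
With d_NH₃ + d_CO₂ = 71.5 cm, d_CO₂ = 71.5/(1 + 1.608) = 27.42 cm.
d_NH₃ = 71.5 − 27.42 = 44.08 cm.

44.08 cm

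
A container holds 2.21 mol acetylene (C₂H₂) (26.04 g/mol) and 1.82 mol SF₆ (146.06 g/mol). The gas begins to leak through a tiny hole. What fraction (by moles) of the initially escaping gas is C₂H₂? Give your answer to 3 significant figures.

The effusion rate of species i is ∝ p_i/√M_i ∝ n_i/√M_i.
So x_C₂H₂ in the escaping gas = (n_C₂H₂/√M_C₂H₂) / Σ(n_i/√M_i)
= (2.21/√26.04) / (2.21/√26.04 + 1.82/√146.06) = 0.4331/(0.4331 + 0.1506) = 0.742.

0.742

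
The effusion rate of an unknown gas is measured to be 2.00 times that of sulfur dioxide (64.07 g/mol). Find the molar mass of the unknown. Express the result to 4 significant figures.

16.02 g/mol

Using Graham's law: rate_X/rate_SO₂ = √(M_SO₂/M_X).
2.00 = √(64.07/M_X)
M_X = 64.07 / 2.00² = 64.07 / 4.000 = 16.02 g/mol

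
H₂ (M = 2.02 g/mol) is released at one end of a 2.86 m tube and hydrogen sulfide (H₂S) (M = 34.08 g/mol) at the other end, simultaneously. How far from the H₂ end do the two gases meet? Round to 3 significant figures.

Distances travelled in equal time are proportional to diffusion rates, so d_H₂/d_H₂S = √(M_H₂S/M_H₂) = √(34.08/2.02) = 4.107.
With d_H₂ + d_H₂S = 2.86 m, d_H₂S = 2.86/(1 + 4.107) = 0.5600 m.
d_H₂ = 2.86 − 0.5600 = 2.30 m.

2.30 m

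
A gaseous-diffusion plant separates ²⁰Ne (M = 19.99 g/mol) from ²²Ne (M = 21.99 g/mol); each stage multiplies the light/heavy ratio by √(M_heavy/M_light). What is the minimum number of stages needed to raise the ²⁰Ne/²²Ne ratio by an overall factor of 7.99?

Single-stage factor α = √(21.99/19.99), so ln α = ½ ln(1.10005) = 0.04768.
Need α^N ≥ 7.99 ⇒ N ≥ ln(7.99) / ln α = 2.078 / 0.04768 = 43.59.
Rounding up, N = 44 stages.

44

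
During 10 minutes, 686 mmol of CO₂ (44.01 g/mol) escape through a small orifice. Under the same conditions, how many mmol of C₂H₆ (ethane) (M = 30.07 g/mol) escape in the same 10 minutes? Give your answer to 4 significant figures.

From Graham's law, rate_C₂H₆/rate_CO₂ = √(M_CO₂/M_C₂H₆) = √(44.01/30.07) = √1.464 = 1.210.
So the amount for C₂H₆ is 686 × 1.210 = 829.9 mmol.

829.9 mmol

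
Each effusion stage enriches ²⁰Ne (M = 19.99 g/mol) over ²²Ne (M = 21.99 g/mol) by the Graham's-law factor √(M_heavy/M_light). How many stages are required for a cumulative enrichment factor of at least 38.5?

77

With α = √(21.99/19.99) per stage, ln α = ½ ln(1.10005) = 0.04768.
Need α^N ≥ 38.5 ⇒ N ≥ ln(38.5) / ln α = 3.651 / 0.04768 = 76.57.
Minimum whole number of stages: N = 77.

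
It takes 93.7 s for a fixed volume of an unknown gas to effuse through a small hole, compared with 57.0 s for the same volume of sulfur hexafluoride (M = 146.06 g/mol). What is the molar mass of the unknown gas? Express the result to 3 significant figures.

395 g/mol

Using Graham's law: t_X/t_SF₆ = √(M_X/M_SF₆).
93.7/57.0 = 1.644 = √(M_X/146.06)
M_X = 146.06 × 1.644² = 146.06 × 2.702 = 395 g/mol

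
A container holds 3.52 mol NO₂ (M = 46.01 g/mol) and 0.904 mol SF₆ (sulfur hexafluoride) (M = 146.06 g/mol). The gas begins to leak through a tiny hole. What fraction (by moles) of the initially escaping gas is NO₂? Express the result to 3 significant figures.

The effusion rate of species i is ∝ p_i/√M_i ∝ n_i/√M_i.
So x_NO₂ in the escaping gas = (n_NO₂/√M_NO₂) / Σ(n_i/√M_i)
= (3.52/√46.01) / (3.52/√46.01 + 0.904/√146.06) = 0.5189/(0.5189 + 0.07480) = 0.874.

0.874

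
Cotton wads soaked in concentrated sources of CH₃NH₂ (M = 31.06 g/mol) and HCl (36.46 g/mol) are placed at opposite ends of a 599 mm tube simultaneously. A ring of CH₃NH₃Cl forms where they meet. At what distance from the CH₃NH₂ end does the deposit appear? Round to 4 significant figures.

311.5 mm

Graham's law gives d_CH₃NH₂/d_HCl = rate_CH₃NH₂/rate_HCl = √(M_HCl/M_CH₃NH₂) = √(36.46/31.06) = 1.083.
With d_CH₃NH₂ + d_HCl = 599 mm, d_HCl = 599/(1 + 1.083) = 287.5 mm.
d_CH₃NH₂ = 599 − 287.5 = 311.5 mm.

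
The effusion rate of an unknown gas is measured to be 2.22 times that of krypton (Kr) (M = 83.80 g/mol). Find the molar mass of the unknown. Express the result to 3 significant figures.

17.0 g/mol

From Graham's law, rate_X/rate_Kr = √(M_Kr/M_X).
2.22 = √(83.80/M_X)
M_X = 83.80 / 2.22² = 83.80 / 4.928 = 17.0 g/mol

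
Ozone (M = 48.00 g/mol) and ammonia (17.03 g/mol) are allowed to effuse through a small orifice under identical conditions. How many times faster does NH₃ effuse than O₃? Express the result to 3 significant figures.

Using Graham's law: rate_NH₃/rate_O₃ = √(M_O₃/M_NH₃) = √(48.00/17.03) = √2.819 = 1.68.

1.68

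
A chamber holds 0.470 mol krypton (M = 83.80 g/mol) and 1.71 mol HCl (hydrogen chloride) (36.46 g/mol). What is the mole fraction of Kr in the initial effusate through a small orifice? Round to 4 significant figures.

Each component's effusion rate ∝ (its partial pressure)·(1/√M) ∝ n_i/√M_i.
x_Kr(eff) = (n_Kr/√M_Kr) / (n_Kr/√M_Kr + n_HCl/√M_HCl)
= (0.470/√83.80) / (0.470/√83.80 + 1.71/√36.46) = 0.05134/(0.05134 + 0.2832) = 0.1535.

0.1535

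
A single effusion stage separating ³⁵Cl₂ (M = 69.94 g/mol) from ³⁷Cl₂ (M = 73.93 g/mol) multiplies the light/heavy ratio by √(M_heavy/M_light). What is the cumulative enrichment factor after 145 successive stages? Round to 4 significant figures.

55.83

After 145 stages the ratio has grown by (√(73.93/69.94))^145 = (73.93/69.94)^(145/2).
= 1.05705^(145/2) = 55.83.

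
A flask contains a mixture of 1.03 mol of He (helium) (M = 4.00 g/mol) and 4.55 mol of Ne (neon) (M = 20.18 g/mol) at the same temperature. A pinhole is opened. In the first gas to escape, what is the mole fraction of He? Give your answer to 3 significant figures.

Rate_i ∝ x_i/√M_i (Graham's law weighted by mole fraction), so the effusate composition follows n_i/√M_i.
x_He(eff) = (n_He/√M_He) / (n_He/√M_He + n_Ne/√M_Ne)
= (1.03/√4.00) / (1.03/√4.00 + 4.55/√20.18) = 0.5150/(0.5150 + 1.013) = 0.337.

0.337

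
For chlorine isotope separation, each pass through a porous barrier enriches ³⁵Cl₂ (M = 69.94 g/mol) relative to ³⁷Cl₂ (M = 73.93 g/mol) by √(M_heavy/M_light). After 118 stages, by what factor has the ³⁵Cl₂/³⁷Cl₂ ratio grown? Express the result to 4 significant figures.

After 118 stages the ratio has grown by (√(73.93/69.94))^118 = (73.93/69.94)^(118/2).
= 1.05705^59 = 26.40.

26.40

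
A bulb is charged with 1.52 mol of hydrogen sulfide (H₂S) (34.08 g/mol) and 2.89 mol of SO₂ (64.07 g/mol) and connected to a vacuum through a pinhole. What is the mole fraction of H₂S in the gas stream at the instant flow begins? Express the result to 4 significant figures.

The effusion rate of species i is ∝ p_i/√M_i ∝ n_i/√M_i.
x_H₂S(eff) = (n_H₂S/√M_H₂S) / (n_H₂S/√M_H₂S + n_SO₂/√M_SO₂)
= (1.52/√34.08) / (1.52/√34.08 + 2.89/√64.07) = 0.2604/(0.2604 + 0.3611) = 0.4190.

0.4190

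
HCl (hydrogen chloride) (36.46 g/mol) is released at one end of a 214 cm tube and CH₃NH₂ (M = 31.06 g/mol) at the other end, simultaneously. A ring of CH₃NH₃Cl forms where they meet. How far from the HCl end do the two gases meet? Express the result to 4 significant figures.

102.7 cm

Graham's law gives d_HCl/d_CH₃NH₂ = rate_HCl/rate_CH₃NH₂ = √(M_CH₃NH₂/M_HCl) = √(31.06/36.46) = 0.9230.
With d_HCl + d_CH₃NH₂ = 214 cm, d_CH₃NH₂ = 214/(1 + 0.9230) = 111.3 cm.
d_HCl = 214 − 111.3 = 102.7 cm.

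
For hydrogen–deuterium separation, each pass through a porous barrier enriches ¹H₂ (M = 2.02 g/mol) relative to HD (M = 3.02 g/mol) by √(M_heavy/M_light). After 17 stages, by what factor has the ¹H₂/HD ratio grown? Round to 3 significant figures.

The single-stage factor is √(M_heavy/M_light), so 17 stages give [√(3.02/2.02)]^17 = (3.02/2.02)^(17/2).
= 1.49505^(17/2) = 30.5.

30.5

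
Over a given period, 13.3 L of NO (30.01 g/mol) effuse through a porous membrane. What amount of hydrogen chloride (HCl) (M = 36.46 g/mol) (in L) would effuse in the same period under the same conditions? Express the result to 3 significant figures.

Graham's law gives rate_HCl/rate_NO = √(M_NO/M_HCl) = √(30.01/36.46) = √0.8231 = 0.9072.
So the volume for HCl is 13.3 × 0.9072 = 12.1 L.

12.1 L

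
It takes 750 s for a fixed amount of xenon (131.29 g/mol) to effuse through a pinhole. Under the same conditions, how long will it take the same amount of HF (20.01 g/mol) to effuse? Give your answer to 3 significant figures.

By Graham's law, t_HF/t_Xe = √(M_HF/M_Xe) = √(20.01/131.29) = √0.1524 = 0.3904.
So the time for HF is 750 × 0.3904 = 293 s.

293 s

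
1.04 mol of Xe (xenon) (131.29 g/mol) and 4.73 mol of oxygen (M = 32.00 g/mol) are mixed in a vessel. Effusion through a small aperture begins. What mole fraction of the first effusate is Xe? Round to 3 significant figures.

Each component's effusion rate ∝ (its partial pressure)·(1/√M) ∝ n_i/√M_i.
Mole fraction of Xe in the effusate = (n_Xe/√M_Xe) / (n_Xe/√M_Xe + n_O₂/√M_O₂)
= (1.04/√131.29) / (1.04/√131.29 + 4.73/√32.00) = 0.09076/(0.09076 + 0.8362) = 0.0979.

0.0979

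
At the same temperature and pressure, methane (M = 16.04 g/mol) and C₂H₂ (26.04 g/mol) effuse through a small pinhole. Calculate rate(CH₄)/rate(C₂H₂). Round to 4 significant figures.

Since effusion rate ∝ 1/√M, rate_CH₄/rate_C₂H₂ = √(M_C₂H₂/M_CH₄) = √(26.04/16.04) = √1.623 = 1.274.

1.274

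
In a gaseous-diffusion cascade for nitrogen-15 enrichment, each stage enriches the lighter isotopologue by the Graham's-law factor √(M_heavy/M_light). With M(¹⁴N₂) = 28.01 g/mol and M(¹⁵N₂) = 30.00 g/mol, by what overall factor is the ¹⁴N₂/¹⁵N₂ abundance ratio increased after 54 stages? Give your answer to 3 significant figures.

Each stage multiplies the ratio by α = √(30.00/28.01), so after 54 stages the overall factor is α^54 = (30.00/28.01)^(54/2).
= 1.07105^27 = 6.38.

6.38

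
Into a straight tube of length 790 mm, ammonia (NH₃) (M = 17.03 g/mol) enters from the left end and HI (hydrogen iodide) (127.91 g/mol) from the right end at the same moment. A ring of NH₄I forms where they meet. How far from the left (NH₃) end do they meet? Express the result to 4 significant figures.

578.8 mm

Distances travelled in equal time are proportional to diffusion rates, so d_NH₃/d_HI = √(M_HI/M_NH₃) = √(127.91/17.03) = 2.741.
With d_NH₃ + d_HI = 790 mm, d_HI = 790/(1 + 2.741) = 211.2 mm.
d_NH₃ = 790 − 211.2 = 578.8 mm.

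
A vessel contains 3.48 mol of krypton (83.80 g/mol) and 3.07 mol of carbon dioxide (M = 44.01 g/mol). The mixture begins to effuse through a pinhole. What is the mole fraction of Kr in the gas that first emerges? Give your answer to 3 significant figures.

0.451

Rate_i ∝ x_i/√M_i (Graham's law weighted by mole fraction), so the effusate composition follows n_i/√M_i.
Mole fraction of Kr in the effusate = (n_Kr/√M_Kr) / (n_Kr/√M_Kr + n_CO₂/√M_CO₂)
= (3.48/√83.80) / (3.48/√83.80 + 3.07/√44.01) = 0.3802/(0.3802 + 0.4628) = 0.451.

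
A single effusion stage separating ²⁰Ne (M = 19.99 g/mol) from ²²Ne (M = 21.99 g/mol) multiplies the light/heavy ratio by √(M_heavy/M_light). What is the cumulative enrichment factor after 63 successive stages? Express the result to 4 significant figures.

20.16

Each stage multiplies the ratio by α = √(21.99/19.99), so after 63 stages the overall factor is α^63 = (21.99/19.99)^(63/2).
= 1.10005^(63/2) = 20.16.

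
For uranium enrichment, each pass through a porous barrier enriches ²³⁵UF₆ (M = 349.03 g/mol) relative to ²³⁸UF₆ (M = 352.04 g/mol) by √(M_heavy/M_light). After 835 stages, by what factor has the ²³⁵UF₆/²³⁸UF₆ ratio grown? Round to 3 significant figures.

After 835 stages the ratio has grown by (√(352.04/349.03))^835 = (352.04/349.03)^(835/2).
= 1.00862^(835/2) = 36.1.

36.1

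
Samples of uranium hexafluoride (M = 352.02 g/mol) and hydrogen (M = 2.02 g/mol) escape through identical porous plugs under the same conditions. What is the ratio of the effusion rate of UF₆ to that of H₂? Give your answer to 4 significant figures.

Since effusion rate ∝ 1/√M, rate_UF₆/rate_H₂ = √(M_H₂/M_UF₆) = √(2.02/352.02) = √0.005738 = 0.07575.

0.07575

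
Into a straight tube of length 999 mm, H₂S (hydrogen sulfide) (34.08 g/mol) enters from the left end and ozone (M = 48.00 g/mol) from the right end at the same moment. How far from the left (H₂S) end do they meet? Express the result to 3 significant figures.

542 mm

Distances travelled in equal time are proportional to diffusion rates, so d_H₂S/d_O₃ = √(M_O₃/M_H₂S) = √(48.00/34.08) = 1.187.
With d_H₂S + d_O₃ = 999 mm, d_O₃ = 999/(1 + 1.187) = 456.8 mm.
d_H₂S = 999 − 456.8 = 542 mm.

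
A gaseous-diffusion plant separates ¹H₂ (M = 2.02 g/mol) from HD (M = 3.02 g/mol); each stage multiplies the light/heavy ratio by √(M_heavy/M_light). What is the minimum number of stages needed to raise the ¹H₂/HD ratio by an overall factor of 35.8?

18

Single-stage factor α = √(3.02/2.02), so ln α = ½ ln(1.49505) = 0.2011.
Need α^N ≥ 35.8 ⇒ N ≥ ln(35.8) / ln α = 3.578 / 0.2011 = 17.79.
So at least 18 stages are needed.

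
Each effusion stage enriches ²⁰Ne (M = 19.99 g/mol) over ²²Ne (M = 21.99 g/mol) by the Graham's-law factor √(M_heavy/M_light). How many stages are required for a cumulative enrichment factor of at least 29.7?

Single-stage factor α = √(21.99/19.99), so ln α = ½ ln(1.10005) = 0.04768.
Need α^N ≥ 29.7 ⇒ N ≥ ln(29.7) / ln α = 3.391 / 0.04768 = 71.13.
Rounding up, N = 72 stages.

72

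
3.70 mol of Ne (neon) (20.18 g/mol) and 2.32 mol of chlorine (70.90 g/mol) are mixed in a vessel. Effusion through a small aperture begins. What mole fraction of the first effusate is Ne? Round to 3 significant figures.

Effusion rate of each component ∝ n_i/√M_i (partial pressure × 1/√M).
So x_Ne in the escaping gas = (n_Ne/√M_Ne) / Σ(n_i/√M_i)
= (3.70/√20.18) / (3.70/√20.18 + 2.32/√70.90) = 0.8236/(0.8236 + 0.2755) = 0.749.

0.749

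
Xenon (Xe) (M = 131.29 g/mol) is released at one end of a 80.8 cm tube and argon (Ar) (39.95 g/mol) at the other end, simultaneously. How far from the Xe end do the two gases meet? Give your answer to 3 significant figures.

Distances travelled in equal time are proportional to diffusion rates, so d_Xe/d_Ar = √(M_Ar/M_Xe) = √(39.95/131.29) = 0.5516.
With d_Xe + d_Ar = 80.8 cm, d_Ar = 80.8/(1 + 0.5516) = 52.07 cm.
d_Xe = 80.8 − 52.07 = 28.7 cm.

28.7 cm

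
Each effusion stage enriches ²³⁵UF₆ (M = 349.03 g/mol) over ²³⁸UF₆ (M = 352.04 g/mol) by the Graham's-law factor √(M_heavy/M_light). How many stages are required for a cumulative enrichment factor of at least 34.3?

824

Per stage α = (352.04/349.03)^(1/2) = 1.00862^0.5, giving ln α = 0.004293.
Need α^N ≥ 34.3 ⇒ N ≥ ln(34.3) / ln α = 3.535 / 0.004293 = 823.38.
Rounding up, N = 824 stages.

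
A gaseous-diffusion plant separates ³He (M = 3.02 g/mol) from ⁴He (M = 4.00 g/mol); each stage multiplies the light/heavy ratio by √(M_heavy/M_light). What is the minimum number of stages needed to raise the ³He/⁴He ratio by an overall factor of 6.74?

Single-stage factor α = √(4.00/3.02), so ln α = ½ ln(1.32450) = 0.1405.
Need α^N ≥ 6.74 ⇒ N ≥ ln(6.74) / ln α = 1.908 / 0.1405 = 13.58.
So at least 14 stages are needed.

14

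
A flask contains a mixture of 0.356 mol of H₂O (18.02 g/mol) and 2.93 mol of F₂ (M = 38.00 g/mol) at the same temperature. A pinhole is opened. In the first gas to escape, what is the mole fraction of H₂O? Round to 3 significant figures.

Effusion rate of each component ∝ n_i/√M_i (partial pressure × 1/√M).
So x_H₂O in the escaping gas = (n_H₂O/√M_H₂O) / Σ(n_i/√M_i)
= (0.356/√18.02) / (0.356/√18.02 + 2.93/√38.00) = 0.08386/(0.08386 + 0.4753) = 0.150.

0.150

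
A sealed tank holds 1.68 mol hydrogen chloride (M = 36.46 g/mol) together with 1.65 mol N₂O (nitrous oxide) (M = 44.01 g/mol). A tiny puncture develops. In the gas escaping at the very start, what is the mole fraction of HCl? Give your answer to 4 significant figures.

0.5280

Rate_i ∝ x_i/√M_i (Graham's law weighted by mole fraction), so the effusate composition follows n_i/√M_i.
So x_HCl in the escaping gas = (n_HCl/√M_HCl) / Σ(n_i/√M_i)
= (1.68/√36.46) / (1.68/√36.46 + 1.65/√44.01) = 0.2782/(0.2782 + 0.2487) = 0.5280.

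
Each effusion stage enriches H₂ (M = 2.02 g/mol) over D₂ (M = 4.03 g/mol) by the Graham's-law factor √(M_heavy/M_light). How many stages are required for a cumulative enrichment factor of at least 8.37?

With α = √(4.03/2.02) per stage, ln α = ½ ln(1.99505) = 0.3453.
Need α^N ≥ 8.37 ⇒ N ≥ ln(8.37) / ln α = 2.125 / 0.3453 = 6.15.
So at least 7 stages are needed.

7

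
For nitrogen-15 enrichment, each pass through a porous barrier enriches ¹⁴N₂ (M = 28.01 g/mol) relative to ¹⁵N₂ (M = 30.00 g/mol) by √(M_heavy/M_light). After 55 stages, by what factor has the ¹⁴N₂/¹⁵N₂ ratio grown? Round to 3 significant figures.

Each stage multiplies the ratio by α = √(30.00/28.01), so after 55 stages the overall factor is α^55 = (30.00/28.01)^(55/2).
= 1.07105^(55/2) = 6.60.

6.60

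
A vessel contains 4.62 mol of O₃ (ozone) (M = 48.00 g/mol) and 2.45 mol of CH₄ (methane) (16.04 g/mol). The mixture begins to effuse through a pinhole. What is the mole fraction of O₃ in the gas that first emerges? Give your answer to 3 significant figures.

0.522

The effusion rate of species i is ∝ p_i/√M_i ∝ n_i/√M_i.
So x_O₃ in the escaping gas = (n_O₃/√M_O₃) / Σ(n_i/√M_i)
= (4.62/√48.00) / (4.62/√48.00 + 2.45/√16.04) = 0.6668/(0.6668 + 0.6117) = 0.522.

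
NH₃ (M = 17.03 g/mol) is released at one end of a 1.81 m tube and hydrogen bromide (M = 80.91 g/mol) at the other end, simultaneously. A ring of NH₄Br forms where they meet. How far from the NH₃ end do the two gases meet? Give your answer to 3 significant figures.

Distances travelled in equal time are proportional to diffusion rates, so d_NH₃/d_HBr = √(M_HBr/M_NH₃) = √(80.91/17.03) = 2.180.
With d_NH₃ + d_HBr = 1.81 m, d_HBr = 1.81/(1 + 2.180) = 0.5692 m.
d_NH₃ = 1.81 − 0.5692 = 1.24 m.

1.24 m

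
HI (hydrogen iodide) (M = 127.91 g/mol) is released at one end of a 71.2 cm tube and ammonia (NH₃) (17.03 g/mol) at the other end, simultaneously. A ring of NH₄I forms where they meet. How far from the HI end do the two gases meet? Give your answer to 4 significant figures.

Graham's law gives d_HI/d_NH₃ = rate_HI/rate_NH₃ = √(M_NH₃/M_HI) = √(17.03/127.91) = 0.3649.
With d_HI + d_NH₃ = 71.2 cm, d_NH₃ = 71.2/(1 + 0.3649) = 52.17 cm.
d_HI = 71.2 − 52.17 = 19.03 cm.

19.03 cm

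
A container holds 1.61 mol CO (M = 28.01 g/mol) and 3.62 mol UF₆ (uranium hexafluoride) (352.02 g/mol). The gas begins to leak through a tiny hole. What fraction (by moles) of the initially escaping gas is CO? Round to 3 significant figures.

0.612

Rate_i ∝ x_i/√M_i (Graham's law weighted by mole fraction), so the effusate composition follows n_i/√M_i.
So x_CO in the escaping gas = (n_CO/√M_CO) / Σ(n_i/√M_i)
= (1.61/√28.01) / (1.61/√28.01 + 3.62/√352.02) = 0.3042/(0.3042 + 0.1929) = 0.612.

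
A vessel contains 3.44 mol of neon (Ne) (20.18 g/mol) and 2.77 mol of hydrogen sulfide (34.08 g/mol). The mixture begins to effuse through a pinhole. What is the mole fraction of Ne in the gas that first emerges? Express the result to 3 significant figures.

The effusion rate of species i is ∝ p_i/√M_i ∝ n_i/√M_i.
So x_Ne in the escaping gas = (n_Ne/√M_Ne) / Σ(n_i/√M_i)
= (3.44/√20.18) / (3.44/√20.18 + 2.77/√34.08) = 0.7658/(0.7658 + 0.4745) = 0.617.

0.617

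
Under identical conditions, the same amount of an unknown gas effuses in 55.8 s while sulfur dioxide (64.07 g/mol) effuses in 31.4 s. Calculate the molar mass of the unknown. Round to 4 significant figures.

Since effusion rate ∝ 1/√M, t_X/t_SO₂ = √(M_X/M_SO₂).
55.8/31.4 = 1.777 = √(M_X/64.07)
M_X = 64.07 × 1.777² = 64.07 × 3.158 = 202.3 g/mol

202.3 g/mol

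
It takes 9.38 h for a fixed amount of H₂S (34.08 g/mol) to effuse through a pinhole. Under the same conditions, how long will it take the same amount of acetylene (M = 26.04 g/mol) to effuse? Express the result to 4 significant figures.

Graham's law gives t_C₂H₂/t_H₂S = √(M_C₂H₂/M_H₂S) = √(26.04/34.08) = √0.7641 = 0.8741.
So the time for C₂H₂ is 9.38 × 0.8741 = 8.199 h.

8.199 h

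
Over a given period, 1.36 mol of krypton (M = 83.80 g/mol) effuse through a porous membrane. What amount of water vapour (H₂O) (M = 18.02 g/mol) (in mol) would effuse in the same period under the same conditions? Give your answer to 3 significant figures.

2.93 mol

Since effusion rate ∝ 1/√M, rate_H₂O/rate_Kr = √(M_Kr/M_H₂O) = √(83.80/18.02) = √4.650 = 2.156.
So the amount for H₂O is 1.36 × 2.156 = 2.93 mol.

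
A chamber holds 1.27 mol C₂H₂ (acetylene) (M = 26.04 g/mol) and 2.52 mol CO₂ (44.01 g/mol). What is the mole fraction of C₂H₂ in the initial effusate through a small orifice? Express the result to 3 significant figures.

0.396

Each component's effusion rate ∝ (its partial pressure)·(1/√M) ∝ n_i/√M_i.
Mole fraction of C₂H₂ in the effusate = (n_C₂H₂/√M_C₂H₂) / (n_C₂H₂/√M_C₂H₂ + n_CO₂/√M_CO₂)
= (1.27/√26.04) / (1.27/√26.04 + 2.52/√44.01) = 0.2489/(0.2489 + 0.3799) = 0.396.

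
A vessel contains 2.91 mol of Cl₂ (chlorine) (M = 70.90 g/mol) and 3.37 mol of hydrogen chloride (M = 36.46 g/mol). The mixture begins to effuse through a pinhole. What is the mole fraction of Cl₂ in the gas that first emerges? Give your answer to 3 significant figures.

Each component's effusion rate ∝ (its partial pressure)·(1/√M) ∝ n_i/√M_i.
So x_Cl₂ in the escaping gas = (n_Cl₂/√M_Cl₂) / Σ(n_i/√M_i)
= (2.91/√70.90) / (2.91/√70.90 + 3.37/√36.46) = 0.3456/(0.3456 + 0.5581) = 0.382.

0.382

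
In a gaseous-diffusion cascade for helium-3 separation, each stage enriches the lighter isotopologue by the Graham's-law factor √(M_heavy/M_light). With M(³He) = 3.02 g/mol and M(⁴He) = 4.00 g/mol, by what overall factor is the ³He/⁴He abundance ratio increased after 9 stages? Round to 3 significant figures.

3.54

Overall factor = α^9 with α = √(4.00/3.02), i.e. (4.00/3.02)^(9/2).
= 1.32450^(9/2) = 3.54.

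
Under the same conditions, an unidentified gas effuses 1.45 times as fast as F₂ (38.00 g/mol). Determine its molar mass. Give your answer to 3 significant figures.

Since effusion rate ∝ 1/√M, rate_X/rate_F₂ = √(M_F₂/M_X).
1.45 = √(38.00/M_X)
M_X = 38.00 / 1.45² = 38.00 / 2.103 = 18.1 g/mol

18.1 g/mol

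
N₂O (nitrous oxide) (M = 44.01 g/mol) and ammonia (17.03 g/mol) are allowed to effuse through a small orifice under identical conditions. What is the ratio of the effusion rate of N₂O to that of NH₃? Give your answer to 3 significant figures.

0.622

Using Graham's law: rate_N₂O/rate_NH₃ = √(M_NH₃/M_N₂O) = √(17.03/44.01) = √0.3870 = 0.622.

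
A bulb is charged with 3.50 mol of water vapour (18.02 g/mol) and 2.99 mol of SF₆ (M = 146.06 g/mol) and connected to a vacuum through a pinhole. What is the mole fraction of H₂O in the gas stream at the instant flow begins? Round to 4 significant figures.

0.7692

Each component's effusion rate ∝ (its partial pressure)·(1/√M) ∝ n_i/√M_i.
Mole fraction of H₂O in the effusate = (n_H₂O/√M_H₂O) / (n_H₂O/√M_H₂O + n_SF₆/√M_SF₆)
= (3.50/√18.02) / (3.50/√18.02 + 2.99/√146.06) = 0.8245/(0.8245 + 0.2474) = 0.7692.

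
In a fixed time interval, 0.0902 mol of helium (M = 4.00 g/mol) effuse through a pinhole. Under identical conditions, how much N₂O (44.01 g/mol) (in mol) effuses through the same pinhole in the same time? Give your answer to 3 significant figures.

0.0272 mol

Using Graham's law: rate_N₂O/rate_He = √(M_He/M_N₂O) = √(4.00/44.01) = √0.09089 = 0.3015.
So the amount for N₂O is 0.0902 × 0.3015 = 0.0272 mol.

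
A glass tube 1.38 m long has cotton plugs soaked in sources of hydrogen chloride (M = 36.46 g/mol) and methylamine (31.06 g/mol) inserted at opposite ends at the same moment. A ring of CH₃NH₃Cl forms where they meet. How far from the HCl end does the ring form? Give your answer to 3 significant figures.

Graham's law gives d_HCl/d_CH₃NH₂ = rate_HCl/rate_CH₃NH₂ = √(M_CH₃NH₂/M_HCl) = √(31.06/36.46) = 0.9230.
With d_HCl + d_CH₃NH₂ = 1.38 m, d_CH₃NH₂ = 1.38/(1 + 0.9230) = 0.7176 m.
d_HCl = 1.38 − 0.7176 = 0.662 m.

0.662 m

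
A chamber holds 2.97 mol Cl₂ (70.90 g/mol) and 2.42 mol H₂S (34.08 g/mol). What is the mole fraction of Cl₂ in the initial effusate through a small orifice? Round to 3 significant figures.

The effusion rate of species i is ∝ p_i/√M_i ∝ n_i/√M_i.
So x_Cl₂ in the escaping gas = (n_Cl₂/√M_Cl₂) / Σ(n_i/√M_i)
= (2.97/√70.90) / (2.97/√70.90 + 2.42/√34.08) = 0.3527/(0.3527 + 0.4145) = 0.460.

0.460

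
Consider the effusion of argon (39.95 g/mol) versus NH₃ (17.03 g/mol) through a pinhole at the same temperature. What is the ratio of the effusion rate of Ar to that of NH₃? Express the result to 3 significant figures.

0.653

By Graham's law, rate_Ar/rate_NH₃ = √(M_NH₃/M_Ar) = √(17.03/39.95) = √0.4263 = 0.653.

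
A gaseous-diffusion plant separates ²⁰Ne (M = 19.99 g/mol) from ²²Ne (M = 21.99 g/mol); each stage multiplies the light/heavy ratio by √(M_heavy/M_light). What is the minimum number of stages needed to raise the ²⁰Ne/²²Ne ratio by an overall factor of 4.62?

33

Single-stage factor α = √(21.99/19.99), so ln α = ½ ln(1.10005) = 0.04768.
Need α^N ≥ 4.62 ⇒ N ≥ ln(4.62) / ln α = 1.530 / 0.04768 = 32.10.
Rounding up, N = 33 stages.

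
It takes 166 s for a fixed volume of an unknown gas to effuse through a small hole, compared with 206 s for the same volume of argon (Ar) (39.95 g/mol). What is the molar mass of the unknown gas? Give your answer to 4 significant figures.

25.94 g/mol

By Graham's law, t_X/t_Ar = √(M_X/M_Ar).
166/206 = 0.8058 = √(M_X/39.95)
M_X = 39.95 × 0.8058² = 39.95 × 0.6494 = 25.94 g/mol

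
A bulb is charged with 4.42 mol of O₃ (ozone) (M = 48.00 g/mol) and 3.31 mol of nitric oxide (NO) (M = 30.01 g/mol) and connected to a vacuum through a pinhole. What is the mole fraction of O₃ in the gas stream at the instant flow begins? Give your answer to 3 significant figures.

0.514

The effusion rate of species i is ∝ p_i/√M_i ∝ n_i/√M_i.
Mole fraction of O₃ in the effusate = (n_O₃/√M_O₃) / (n_O₃/√M_O₃ + n_NO/√M_NO)
= (4.42/√48.00) / (4.42/√48.00 + 3.31/√30.01) = 0.6380/(0.6380 + 0.6042) = 0.514.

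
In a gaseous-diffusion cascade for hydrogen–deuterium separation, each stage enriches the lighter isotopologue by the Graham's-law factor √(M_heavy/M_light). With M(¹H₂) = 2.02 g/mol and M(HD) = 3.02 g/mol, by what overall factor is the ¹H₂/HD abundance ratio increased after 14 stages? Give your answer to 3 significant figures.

The single-stage factor is √(M_heavy/M_light), so 14 stages give [√(3.02/2.02)]^14 = (3.02/2.02)^(14/2).
= 1.49505^7 = 16.7.

16.7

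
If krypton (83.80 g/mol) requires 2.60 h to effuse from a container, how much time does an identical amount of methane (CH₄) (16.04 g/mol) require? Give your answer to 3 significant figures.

From Graham's law, t_CH₄/t_Kr = √(M_CH₄/M_Kr) = √(16.04/83.80) = √0.1914 = 0.4375.
So the time for CH₄ is 2.60 × 0.4375 = 1.14 h.

1.14 h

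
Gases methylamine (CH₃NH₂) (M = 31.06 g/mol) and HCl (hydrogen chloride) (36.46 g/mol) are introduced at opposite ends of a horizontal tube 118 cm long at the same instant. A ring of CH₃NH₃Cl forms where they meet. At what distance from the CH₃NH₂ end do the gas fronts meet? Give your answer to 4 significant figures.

The fronts meet when d_CH₃NH₂ + d_HCl = L with d_CH₃NH₂/d_HCl = √(M_HCl/M_CH₃NH₂) (Graham's law). Here √(M_HCl/M_CH₃NH₂) = √(36.46/31.06) = 1.083.
With d_CH₃NH₂ + d_HCl = 118 cm, d_HCl = 118/(1 + 1.083) = 56.64 cm.
d_CH₃NH₂ = 118 − 56.64 = 61.36 cm.

61.36 cm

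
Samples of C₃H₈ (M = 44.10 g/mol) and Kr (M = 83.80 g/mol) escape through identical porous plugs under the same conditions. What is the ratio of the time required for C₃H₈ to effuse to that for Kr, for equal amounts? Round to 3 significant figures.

0.725

Since effusion rate ∝ 1/√M, t_C₃H₈/t_Kr = √(M_C₃H₈/M_Kr) = √(44.10/83.80) = √0.5263 = 0.725.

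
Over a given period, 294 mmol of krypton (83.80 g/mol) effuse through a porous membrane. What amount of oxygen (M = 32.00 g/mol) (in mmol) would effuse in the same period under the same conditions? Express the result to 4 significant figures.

Using Graham's law: rate_O₂/rate_Kr = √(M_Kr/M_O₂) = √(83.80/32.00) = √2.619 = 1.618.
So the amount for O₂ is 294 × 1.618 = 475.8 mmol.

475.8 mmol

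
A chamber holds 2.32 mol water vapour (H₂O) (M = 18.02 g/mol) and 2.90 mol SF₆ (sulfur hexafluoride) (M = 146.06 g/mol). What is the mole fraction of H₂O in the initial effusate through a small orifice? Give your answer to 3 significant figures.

Each component's effusion rate ∝ (its partial pressure)·(1/√M) ∝ n_i/√M_i.
So x_H₂O in the escaping gas = (n_H₂O/√M_H₂O) / Σ(n_i/√M_i)
= (2.32/√18.02) / (2.32/√18.02 + 2.90/√146.06) = 0.5465/(0.5465 + 0.2400) = 0.695.

0.695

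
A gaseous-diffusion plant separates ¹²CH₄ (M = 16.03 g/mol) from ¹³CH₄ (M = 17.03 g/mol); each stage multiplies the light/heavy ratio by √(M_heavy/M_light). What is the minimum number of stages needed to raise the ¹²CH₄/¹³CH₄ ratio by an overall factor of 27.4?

Single-stage factor α = √(17.03/16.03), so ln α = ½ ln(1.06238) = 0.03026.
Need α^N ≥ 27.4 ⇒ N ≥ ln(27.4) / ln α = 3.311 / 0.03026 = 109.41.
Rounding up, N = 110 stages.

110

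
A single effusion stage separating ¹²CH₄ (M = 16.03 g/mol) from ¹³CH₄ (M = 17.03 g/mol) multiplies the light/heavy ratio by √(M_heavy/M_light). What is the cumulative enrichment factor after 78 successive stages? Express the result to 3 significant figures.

10.6

After 78 stages the ratio has grown by (√(17.03/16.03))^78 = (17.03/16.03)^(78/2).
= 1.06238^39 = 10.6.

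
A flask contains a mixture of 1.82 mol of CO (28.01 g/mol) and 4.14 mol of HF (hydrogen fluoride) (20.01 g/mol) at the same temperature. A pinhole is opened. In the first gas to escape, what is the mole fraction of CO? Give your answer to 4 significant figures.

0.2709

Effusion rate of each component ∝ n_i/√M_i (partial pressure × 1/√M).
Mole fraction of CO in the effusate = (n_CO/√M_CO) / (n_CO/√M_CO + n_HF/√M_HF)
= (1.82/√28.01) / (1.82/√28.01 + 4.14/√20.01) = 0.3439/(0.3439 + 0.9255) = 0.2709.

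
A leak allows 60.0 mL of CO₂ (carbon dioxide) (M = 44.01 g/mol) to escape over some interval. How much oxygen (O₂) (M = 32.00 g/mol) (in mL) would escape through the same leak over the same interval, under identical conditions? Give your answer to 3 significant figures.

Since effusion rate ∝ 1/√M, rate_O₂/rate_CO₂ = √(M_CO₂/M_O₂) = √(44.01/32.00) = √1.375 = 1.173.
So the volume for O₂ is 60.0 × 1.173 = 70.4 mL.

70.4 mL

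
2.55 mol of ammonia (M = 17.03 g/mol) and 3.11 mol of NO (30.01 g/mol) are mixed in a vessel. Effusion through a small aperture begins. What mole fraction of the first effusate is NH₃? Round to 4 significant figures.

0.5212

Each component's effusion rate ∝ (its partial pressure)·(1/√M) ∝ n_i/√M_i.
x_NH₃(eff) = (n_NH₃/√M_NH₃) / (n_NH₃/√M_NH₃ + n_NO/√M_NO)
= (2.55/√17.03) / (2.55/√17.03 + 3.11/√30.01) = 0.6179/(0.6179 + 0.5677) = 0.5212.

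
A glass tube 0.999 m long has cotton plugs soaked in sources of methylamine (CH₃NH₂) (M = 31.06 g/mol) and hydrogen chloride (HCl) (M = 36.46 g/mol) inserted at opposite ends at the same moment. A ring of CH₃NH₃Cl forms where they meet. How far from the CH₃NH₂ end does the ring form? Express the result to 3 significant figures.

The fronts meet when d_CH₃NH₂ + d_HCl = L with d_CH₃NH₂/d_HCl = √(M_HCl/M_CH₃NH₂) (Graham's law). Here √(M_HCl/M_CH₃NH₂) = √(36.46/31.06) = 1.083.
With d_CH₃NH₂ + d_HCl = 0.999 m, d_HCl = 0.999/(1 + 1.083) = 0.4795 m.
d_CH₃NH₂ = 0.999 − 0.4795 = 0.520 m.

0.520 m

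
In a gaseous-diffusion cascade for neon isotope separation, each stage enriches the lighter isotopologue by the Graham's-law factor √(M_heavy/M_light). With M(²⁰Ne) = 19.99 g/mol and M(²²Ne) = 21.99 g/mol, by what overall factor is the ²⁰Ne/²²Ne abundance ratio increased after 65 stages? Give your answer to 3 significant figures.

22.2

Overall factor = α^65 with α = √(21.99/19.99), i.e. (21.99/19.99)^(65/2).
= 1.10005^(65/2) = 22.2.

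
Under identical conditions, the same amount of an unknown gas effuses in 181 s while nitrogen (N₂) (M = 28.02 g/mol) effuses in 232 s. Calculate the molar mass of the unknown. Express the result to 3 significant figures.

Using Graham's law: t_X/t_N₂ = √(M_X/M_N₂).
181/232 = 0.7802 = √(M_X/28.02)
M_X = 28.02 × 0.7802² = 28.02 × 0.6087 = 17.1 g/mol

17.1 g/mol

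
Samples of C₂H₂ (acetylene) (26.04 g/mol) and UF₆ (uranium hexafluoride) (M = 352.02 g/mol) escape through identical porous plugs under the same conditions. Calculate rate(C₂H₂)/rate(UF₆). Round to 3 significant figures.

3.68

Graham's law gives rate_C₂H₂/rate_UF₆ = √(M_UF₆/M_C₂H₂) = √(352.02/26.04) = √13.52 = 3.68.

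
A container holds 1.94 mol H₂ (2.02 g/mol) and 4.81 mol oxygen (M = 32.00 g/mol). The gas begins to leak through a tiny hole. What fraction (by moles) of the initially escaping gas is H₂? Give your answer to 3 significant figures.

Effusion rate of each component ∝ n_i/√M_i (partial pressure × 1/√M).
So x_H₂ in the escaping gas = (n_H₂/√M_H₂) / Σ(n_i/√M_i)
= (1.94/√2.02) / (1.94/√2.02 + 4.81/√32.00) = 1.365/(1.365 + 0.8503) = 0.616.

0.616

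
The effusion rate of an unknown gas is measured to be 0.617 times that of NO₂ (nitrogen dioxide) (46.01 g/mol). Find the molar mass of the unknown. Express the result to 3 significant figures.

121 g/mol

From Graham's law, rate_X/rate_NO₂ = √(M_NO₂/M_X).
0.617 = √(46.01/M_X)
M_X = 46.01 / 0.617² = 46.01 / 0.3807 = 121 g/mol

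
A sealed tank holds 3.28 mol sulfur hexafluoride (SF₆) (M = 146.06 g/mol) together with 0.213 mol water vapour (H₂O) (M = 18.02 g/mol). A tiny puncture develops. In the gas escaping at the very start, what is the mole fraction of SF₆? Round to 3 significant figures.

0.844

Effusion rate of each component ∝ n_i/√M_i (partial pressure × 1/√M).
So x_SF₆ in the escaping gas = (n_SF₆/√M_SF₆) / Σ(n_i/√M_i)
= (3.28/√146.06) / (3.28/√146.06 + 0.213/√18.02) = 0.2714/(0.2714 + 0.05018) = 0.844.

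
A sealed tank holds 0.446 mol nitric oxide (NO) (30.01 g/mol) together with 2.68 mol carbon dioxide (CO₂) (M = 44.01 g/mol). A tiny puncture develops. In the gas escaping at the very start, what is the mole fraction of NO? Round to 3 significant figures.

0.168

Each component's effusion rate ∝ (its partial pressure)·(1/√M) ∝ n_i/√M_i.
x_NO(eff) = (n_NO/√M_NO) / (n_NO/√M_NO + n_CO₂/√M_CO₂)
= (0.446/√30.01) / (0.446/√30.01 + 2.68/√44.01) = 0.08141/(0.08141 + 0.4040) = 0.168.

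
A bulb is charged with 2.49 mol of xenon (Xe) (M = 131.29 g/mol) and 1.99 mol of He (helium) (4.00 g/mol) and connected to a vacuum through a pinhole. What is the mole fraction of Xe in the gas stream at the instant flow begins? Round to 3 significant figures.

0.179

The effusion rate of species i is ∝ p_i/√M_i ∝ n_i/√M_i.
So x_Xe in the escaping gas = (n_Xe/√M_Xe) / Σ(n_i/√M_i)
= (2.49/√131.29) / (2.49/√131.29 + 1.99/√4.00) = 0.2173/(0.2173 + 0.9950) = 0.179.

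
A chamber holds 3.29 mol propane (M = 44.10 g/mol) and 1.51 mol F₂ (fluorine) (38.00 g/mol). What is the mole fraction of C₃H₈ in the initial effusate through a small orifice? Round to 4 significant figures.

The effusion rate of species i is ∝ p_i/√M_i ∝ n_i/√M_i.
So x_C₃H₈ in the escaping gas = (n_C₃H₈/√M_C₃H₈) / Σ(n_i/√M_i)
= (3.29/√44.10) / (3.29/√44.10 + 1.51/√38.00) = 0.4954/(0.4954 + 0.2450) = 0.6691.

0.6691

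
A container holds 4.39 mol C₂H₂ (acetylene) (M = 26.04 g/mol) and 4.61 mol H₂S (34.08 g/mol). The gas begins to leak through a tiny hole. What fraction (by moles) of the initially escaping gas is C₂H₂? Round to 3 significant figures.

0.521

Effusion rate of each component ∝ n_i/√M_i (partial pressure × 1/√M).
x_C₂H₂(eff) = (n_C₂H₂/√M_C₂H₂) / (n_C₂H₂/√M_C₂H₂ + n_H₂S/√M_H₂S)
= (4.39/√26.04) / (4.39/√26.04 + 4.61/√34.08) = 0.8603/(0.8603 + 0.7897) = 0.521.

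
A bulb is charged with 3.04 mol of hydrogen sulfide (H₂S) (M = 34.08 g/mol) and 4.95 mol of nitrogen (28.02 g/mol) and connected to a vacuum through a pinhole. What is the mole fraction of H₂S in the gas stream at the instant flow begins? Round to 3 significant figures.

0.358

Each component's effusion rate ∝ (its partial pressure)·(1/√M) ∝ n_i/√M_i.
So x_H₂S in the escaping gas = (n_H₂S/√M_H₂S) / Σ(n_i/√M_i)
= (3.04/√34.08) / (3.04/√34.08 + 4.95/√28.02) = 0.5207/(0.5207 + 0.9351) = 0.358.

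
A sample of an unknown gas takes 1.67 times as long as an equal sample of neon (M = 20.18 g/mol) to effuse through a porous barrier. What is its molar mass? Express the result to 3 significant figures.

56.3 g/mol

Graham's law gives t_X/t_Ne = √(M_X/M_Ne).
1.67 = √(M_X/20.18)
M_X = 20.18 × 1.67² = 20.18 × 2.789 = 56.3 g/mol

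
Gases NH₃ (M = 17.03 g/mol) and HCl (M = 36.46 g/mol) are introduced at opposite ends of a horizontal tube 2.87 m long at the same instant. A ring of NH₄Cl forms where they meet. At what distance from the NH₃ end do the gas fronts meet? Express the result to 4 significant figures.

Distances travelled in equal time are proportional to diffusion rates, so d_NH₃/d_HCl = √(M_HCl/M_NH₃) = √(36.46/17.03) = 1.463.
With d_NH₃ + d_HCl = 2.87 m, d_HCl = 2.87/(1 + 1.463) = 1.165 m.
d_NH₃ = 2.87 − 1.165 = 1.705 m.

1.705 m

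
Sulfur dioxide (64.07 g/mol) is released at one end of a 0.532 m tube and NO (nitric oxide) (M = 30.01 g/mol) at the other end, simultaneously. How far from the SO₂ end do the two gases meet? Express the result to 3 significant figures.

Graham's law gives d_SO₂/d_NO = rate_SO₂/rate_NO = √(M_NO/M_SO₂) = √(30.01/64.07) = 0.6844.
With d_SO₂ + d_NO = 0.532 m, d_NO = 0.532/(1 + 0.6844) = 0.3158 m.
d_SO₂ = 0.532 − 0.3158 = 0.216 m.

0.216 m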